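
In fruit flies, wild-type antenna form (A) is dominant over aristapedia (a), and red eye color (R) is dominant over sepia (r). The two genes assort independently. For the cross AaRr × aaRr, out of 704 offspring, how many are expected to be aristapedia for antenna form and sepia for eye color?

Dihybrid cross AaRr × aaRr — consider each gene separately:
antenna form: Aa × aa → 2 Aa, 2 aa → 2 A_ : 2 aa (out of 4)
eye color: Rr × Rr → 1 RR, 2 Rr, 1 rr → 3 R_ : 1 rr (out of 4)
Looking for: aristapedia (aa) and sepia (rr)
P(aristapedia) = 2/4, P(sepia) = 1/4
P(both) = 2/4 × 1/4 = 2/16 = 1/8
Expected count = 1/8 × 704 = 88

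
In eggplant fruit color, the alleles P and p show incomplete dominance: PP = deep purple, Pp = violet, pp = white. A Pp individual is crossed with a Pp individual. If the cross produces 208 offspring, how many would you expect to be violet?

Punnett square for Pp × Pp:
Offspring genotypes: 1 PP, 2 Pp, 1 pp
Phenotype counts: 1 deep purple, 2 violet, 1 white
violet: 2 out of 4 → fraction 1/2
Expected count = 1/2 × 208 = 104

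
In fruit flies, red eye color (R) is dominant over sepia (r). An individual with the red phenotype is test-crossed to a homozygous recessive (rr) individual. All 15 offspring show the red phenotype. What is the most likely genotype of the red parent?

Test cross: ? × rr
All offspring are red.
If the unknown parent were heterozygous (Rr), about half of 15 offspring would be sepia; none are. The unknown parent is most likely homozygous dominant (RR).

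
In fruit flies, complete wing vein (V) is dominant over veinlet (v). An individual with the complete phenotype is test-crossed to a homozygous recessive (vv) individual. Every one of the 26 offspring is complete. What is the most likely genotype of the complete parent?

Test cross: ? × vv
All offspring are complete.
If the unknown parent were heterozygous (Vv), about half of 26 offspring would be veinlet; none are. The unknown parent is most likely homozygous dominant (VV).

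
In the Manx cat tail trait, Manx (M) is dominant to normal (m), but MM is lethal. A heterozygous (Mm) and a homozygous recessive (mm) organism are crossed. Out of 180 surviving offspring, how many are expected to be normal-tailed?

Cross: Mm × mm
Punnett square offspring (before lethality): 2 Mm, 2 mm
No MM offspring are produced in this cross.
normal-tailed: 2 out of 4 → fraction 1/2
Expected count = 1/2 × 180 = 90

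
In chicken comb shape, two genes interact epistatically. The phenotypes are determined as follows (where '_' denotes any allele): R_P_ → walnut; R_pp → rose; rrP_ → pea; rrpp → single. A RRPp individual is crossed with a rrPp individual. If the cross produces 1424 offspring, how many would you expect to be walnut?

Cross: RRPp × rrPp — consider each gene separately:
R gene: RR × rr → 4 Rr → 4 R_ (out of 4)
P gene: Pp × Pp → 1 PP, 2 Pp, 1 pp → 3 P_ : 1 pp (out of 4)
Genotype classes (out of 4 × 4 = 16): R_P_ = 4×3 = 12; R_pp = 4×1 = 4
Apply the phenotype rules: R_P_ (12) → walnut; R_pp (4) → rose
Phenotype counts (out of 16): 12 walnut, 4 rose
walnut: 12 out of 16 → fraction 3/4
Expected count = 3/4 × 1424 = 1068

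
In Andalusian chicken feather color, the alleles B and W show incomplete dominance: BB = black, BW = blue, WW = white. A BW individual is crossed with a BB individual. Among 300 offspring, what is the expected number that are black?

Punnett square for BW × BB:
Offspring genotypes: 2 BB, 2 BW
Phenotype counts: 2 black, 2 blue
black: 2 out of 4 → fraction 1/2
Expected count = 1/2 × 300 = 150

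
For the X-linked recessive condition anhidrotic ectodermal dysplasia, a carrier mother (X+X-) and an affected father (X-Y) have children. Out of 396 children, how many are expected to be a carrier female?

Cross: X+X- × X-Y
Offspring: 1 X+X-, 1 X+Y, 1 X-X-, 1 X-Y
Probability of a carrier female: 1/4
Expected count = 1/4 × 396 = 99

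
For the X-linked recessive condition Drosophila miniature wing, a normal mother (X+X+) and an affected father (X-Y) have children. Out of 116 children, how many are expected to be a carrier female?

Cross: X+X+ × X-Y
Offspring: 2 X+X-, 2 X+Y
Probability of a carrier female: 2/4 = 1/2
Expected count = 1/2 × 116 = 58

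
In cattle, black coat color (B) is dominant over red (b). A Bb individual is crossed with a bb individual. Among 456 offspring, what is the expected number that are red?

Punnett square for Bb × bb:
Offspring genotypes: 2 Bb, 2 bb
black: 2, red: 2
red: 2 out of 4 → fraction 1/2
Expected count = 1/2 × 456 = 228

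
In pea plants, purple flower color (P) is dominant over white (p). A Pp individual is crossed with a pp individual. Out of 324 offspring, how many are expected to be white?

Punnett square for Pp × pp:
Offspring genotypes: 2 Pp, 2 pp
purple: 2, white: 2
white: 2 out of 4 → fraction 1/2
Expected count = 1/2 × 324 = 162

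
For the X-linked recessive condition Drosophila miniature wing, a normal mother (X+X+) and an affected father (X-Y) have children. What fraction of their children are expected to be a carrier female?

Cross: X+X+ × X-Y
Offspring: 2 X+X-, 2 X+Y
Probability of a carrier female: 2/4 = 1/2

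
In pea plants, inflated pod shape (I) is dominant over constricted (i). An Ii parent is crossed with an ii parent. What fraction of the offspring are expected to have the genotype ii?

Punnett square for Ii × ii:
Offspring genotypes: 2 Ii, 2 ii
Total offspring: 4
Count with target: 2
Probability: 2/4 = 1/2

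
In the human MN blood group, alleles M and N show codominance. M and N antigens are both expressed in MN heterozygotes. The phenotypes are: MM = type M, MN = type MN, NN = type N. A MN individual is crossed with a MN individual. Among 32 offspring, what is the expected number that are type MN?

Punnett square for MN × MN:
Offspring genotypes: 1 MM, 2 MN, 1 NN
Phenotype counts: 1 type M, 2 type MN, 1 type N
type MN: 2 out of 4 → fraction 1/2
Expected count = 1/2 × 32 = 16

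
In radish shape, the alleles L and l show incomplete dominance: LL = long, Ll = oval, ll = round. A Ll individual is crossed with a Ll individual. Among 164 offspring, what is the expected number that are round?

Punnett square for Ll × Ll:
Offspring genotypes: 1 LL, 2 Ll, 1 ll
Phenotype counts: 1 long, 2 oval, 1 round
round: 1 out of 4 → fraction 1/4
Expected count = 1/4 × 164 = 41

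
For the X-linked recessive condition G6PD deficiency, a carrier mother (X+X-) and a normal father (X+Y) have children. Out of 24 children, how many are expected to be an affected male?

Cross: X+X- × X+Y
Offspring: 1 X+X+, 1 X+Y, 1 X+X-, 1 X-Y
Probability of an affected male: 1/4
Expected count = 1/4 × 24 = 6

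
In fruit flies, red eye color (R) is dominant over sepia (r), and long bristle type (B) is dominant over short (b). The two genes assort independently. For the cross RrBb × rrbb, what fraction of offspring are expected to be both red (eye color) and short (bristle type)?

Dihybrid cross RrBb × rrbb — consider each gene separately:
eye color: Rr × rr → 2 Rr, 2 rr → 2 R_ : 2 rr (out of 4)
bristle type: Bb × bb → 2 Bb, 2 bb → 2 B_ : 2 bb (out of 4)
Looking for: red (R_) and short (bb)
P(red) = 2/4, P(short) = 2/4
P(both) = 2/4 × 2/4 = 4/16 = 1/4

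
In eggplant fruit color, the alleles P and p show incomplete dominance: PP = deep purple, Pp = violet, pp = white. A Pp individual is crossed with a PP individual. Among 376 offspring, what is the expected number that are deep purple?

Punnett square for Pp × PP:
Offspring genotypes: 2 PP, 2 Pp
Phenotype counts: 2 deep purple, 2 violet
deep purple: 2 out of 4 → fraction 1/2
Expected count = 1/2 × 376 = 188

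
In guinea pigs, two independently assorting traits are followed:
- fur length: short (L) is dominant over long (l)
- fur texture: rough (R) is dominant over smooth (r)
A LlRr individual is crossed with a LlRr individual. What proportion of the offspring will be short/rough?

Dihybrid cross LlRr × LlRr — consider each gene separately:
fur length: Ll × Ll → 1 LL, 2 Ll, 1 ll → 3 L_ : 1 ll (out of 4)
fur texture: Rr × Rr → 1 RR, 2 Rr, 1 rr → 3 R_ : 1 rr (out of 4)
Combine (counts out of 4 × 4 = 16): short/rough (L_R_) = 3×3 = 9; short/smooth (L_rr) = 3×1 = 3; long/rough (llR_) = 1×3 = 3; long/smooth (llrr) = 1×1 = 1
Phenotype counts (out of 16): 9 short/rough, 3 short/smooth, 3 long/rough, 1 long/smooth
short/rough: 9 out of 16
Probability: 9/16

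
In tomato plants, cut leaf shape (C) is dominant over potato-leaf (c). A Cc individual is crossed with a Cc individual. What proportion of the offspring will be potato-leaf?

Punnett square for Cc × Cc:
Offspring genotypes: 1 CC, 2 Cc, 1 cc
cut: 3, potato-leaf: 1
potato-leaf: 1 out of 4
Probability: 1/4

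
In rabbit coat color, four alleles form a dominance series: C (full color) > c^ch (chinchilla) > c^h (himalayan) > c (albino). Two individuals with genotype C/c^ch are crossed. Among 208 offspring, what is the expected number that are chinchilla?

Cross: C/c^ch × C/c^ch
Allele dominance: C > c^ch > c^h > c
Offspring genotypes: 1 C/C, 2 C/c^ch, 1 c^ch/c^ch
Phenotype counts: 3 full color, 1 chinchilla
chinchilla: 1 out of 4 → fraction 1/4
Expected count = 1/4 × 208 = 52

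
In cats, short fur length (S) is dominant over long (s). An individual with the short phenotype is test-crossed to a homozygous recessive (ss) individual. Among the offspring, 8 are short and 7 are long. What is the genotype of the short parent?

Test cross: ? × ss
Offspring: 8 short, 7 long — approximately 1:1.
A 1:1 ratio in a test cross indicates the unknown parent is heterozygous (Ss).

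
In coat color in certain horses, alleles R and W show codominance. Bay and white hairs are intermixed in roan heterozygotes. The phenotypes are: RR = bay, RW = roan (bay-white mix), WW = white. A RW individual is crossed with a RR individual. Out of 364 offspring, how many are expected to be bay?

Punnett square for RW × RR:
Offspring genotypes: 2 RR, 2 RW
Phenotype counts: 2 bay, 2 roan (bay-white mix)
bay: 2 out of 4 → fraction 1/2
Expected count = 1/2 × 364 = 182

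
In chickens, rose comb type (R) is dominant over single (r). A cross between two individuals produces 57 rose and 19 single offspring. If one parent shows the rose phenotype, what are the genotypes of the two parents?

Observed offspring: 57 rose, 19 single
The observed ratio simplifies to 3:1. Single (rr) offspring appear, so each parent must contribute one r allele. The parent stated to show rose carries R, so it is Rr. The other parent is then either Rr or rr: Rr × rr would give a 1:1 split, whereas Rr × Rr gives 3:1 — matching the data. So both parents are heterozygous (Rr × Rr).
Parent genotypes: Rr × Rr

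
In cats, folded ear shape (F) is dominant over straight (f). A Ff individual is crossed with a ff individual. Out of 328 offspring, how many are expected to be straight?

Punnett square for Ff × ff:
Offspring genotypes: 2 Ff, 2 ff
folded: 2, straight: 2
straight: 2 out of 4 → fraction 1/2
Expected count = 1/2 × 328 = 164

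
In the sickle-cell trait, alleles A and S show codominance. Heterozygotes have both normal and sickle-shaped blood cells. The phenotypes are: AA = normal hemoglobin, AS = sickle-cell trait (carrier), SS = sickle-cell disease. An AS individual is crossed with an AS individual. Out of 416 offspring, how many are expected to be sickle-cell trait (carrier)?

Punnett square for AS × AS:
Offspring genotypes: 1 AA, 2 AS, 1 SS
Phenotype counts: 1 normal hemoglobin, 2 sickle-cell trait (carrier), 1 sickle-cell disease
sickle-cell trait (carrier): 2 out of 4 → fraction 1/2
Expected count = 1/2 × 416 = 208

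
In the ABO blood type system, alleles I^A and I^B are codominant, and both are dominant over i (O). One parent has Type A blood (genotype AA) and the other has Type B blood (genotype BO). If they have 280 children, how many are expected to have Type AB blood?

Cross: AA × BO
Possible offspring genotypes: 2 AB, 2 AO
Blood type counts: 2 Type AB, 2 Type A
Probability of Type AB: 2/4 = 1/2
Expected count = 1/2 × 280 = 140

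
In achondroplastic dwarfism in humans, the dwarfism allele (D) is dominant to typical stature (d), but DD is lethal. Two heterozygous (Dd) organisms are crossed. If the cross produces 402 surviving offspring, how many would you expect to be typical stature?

Cross: Dd × Dd
Punnett square offspring (before lethality): 1 DD, 2 Dd, 1 dd
The DD genotype is lethal (embryos die); surviving offspring: 2 Dd, 1 dd
typical stature: 1 out of 3 → fraction 1/3
Expected count = 1/3 × 402 = 134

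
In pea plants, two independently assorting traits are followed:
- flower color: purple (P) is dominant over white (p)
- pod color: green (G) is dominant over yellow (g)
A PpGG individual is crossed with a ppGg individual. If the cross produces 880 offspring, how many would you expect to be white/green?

Dihybrid cross PpGG × ppGg — consider each gene separately:
flower color: Pp × pp → 2 Pp, 2 pp → 2 P_ : 2 pp (out of 4)
pod color: GG × Gg → 2 GG, 2 Gg → 4 G_ (out of 4)
Combine (counts out of 4 × 4 = 16): purple/green (P_G_) = 2×4 = 8; white/green (ppG_) = 2×4 = 8
Phenotype counts (out of 16): 8 purple/green, 8 white/green
white/green: 8 out of 16 → fraction 1/2
Expected count = 1/2 × 880 = 440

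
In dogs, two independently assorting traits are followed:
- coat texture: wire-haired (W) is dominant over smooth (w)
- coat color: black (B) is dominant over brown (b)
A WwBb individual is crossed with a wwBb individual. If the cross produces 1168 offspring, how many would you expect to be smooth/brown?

Dihybrid cross WwBb × wwBb — consider each gene separately:
coat texture: Ww × ww → 2 Ww, 2 ww → 2 W_ : 2 ww (out of 4)
coat color: Bb × Bb → 1 BB, 2 Bb, 1 bb → 3 B_ : 1 bb (out of 4)
Combine (counts out of 4 × 4 = 16): wire-haired/black (W_B_) = 2×3 = 6; wire-haired/brown (W_bb) = 2×1 = 2; smooth/black (wwB_) = 2×3 = 6; smooth/brown (wwbb) = 2×1 = 2
Phenotype counts (out of 16): 6 wire-haired/black, 2 wire-haired/brown, 6 smooth/black, 2 smooth/brown
smooth/brown: 2 out of 16 → fraction 1/8
Expected count = 1/8 × 1168 = 146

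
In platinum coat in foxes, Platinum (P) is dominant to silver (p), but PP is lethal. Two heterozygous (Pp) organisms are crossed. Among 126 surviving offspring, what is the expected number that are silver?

Cross: Pp × Pp
Punnett square offspring (before lethality): 1 PP, 2 Pp, 1 pp
The PP genotype is lethal (embryos die); surviving offspring: 2 Pp, 1 pp
silver: 1 out of 3 → fraction 1/3
Expected count = 1/3 × 126 = 42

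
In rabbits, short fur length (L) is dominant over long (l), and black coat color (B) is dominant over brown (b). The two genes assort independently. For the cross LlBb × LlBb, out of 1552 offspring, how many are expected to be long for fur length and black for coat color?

Dihybrid cross LlBb × LlBb — consider each gene separately:
fur length: Ll × Ll → 1 LL, 2 Ll, 1 ll → 3 L_ : 1 ll (out of 4)
coat color: Bb × Bb → 1 BB, 2 Bb, 1 bb → 3 B_ : 1 bb (out of 4)
Looking for: long (ll) and black (B_)
P(long) = 1/4, P(black) = 3/4
P(both) = 1/4 × 3/4 = 3/16
Expected count = 3/16 × 1552 = 291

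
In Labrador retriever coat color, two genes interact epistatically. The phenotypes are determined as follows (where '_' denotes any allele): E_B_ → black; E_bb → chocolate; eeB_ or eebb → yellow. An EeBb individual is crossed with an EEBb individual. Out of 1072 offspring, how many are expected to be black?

Cross: EeBb × EEBb — consider each gene separately:
E gene: Ee × EE → 2 EE, 2 Ee → 4 E_ (out of 4)
B gene: Bb × Bb → 1 BB, 2 Bb, 1 bb → 3 B_ : 1 bb (out of 4)
Genotype classes (out of 4 × 4 = 16): E_B_ = 4×3 = 12; E_bb = 4×1 = 4
Apply the phenotype rules: E_B_ (12) → black; E_bb (4) → chocolate
Phenotype counts (out of 16): 12 black, 4 chocolate
black: 12 out of 16 → fraction 3/4
Expected count = 3/4 × 1072 = 804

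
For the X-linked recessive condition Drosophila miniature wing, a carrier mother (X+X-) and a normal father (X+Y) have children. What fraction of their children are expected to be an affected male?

Cross: X+X- × X+Y
Offspring: 1 X+X+, 1 X+Y, 1 X+X-, 1 X-Y
Probability of an affected male: 1/4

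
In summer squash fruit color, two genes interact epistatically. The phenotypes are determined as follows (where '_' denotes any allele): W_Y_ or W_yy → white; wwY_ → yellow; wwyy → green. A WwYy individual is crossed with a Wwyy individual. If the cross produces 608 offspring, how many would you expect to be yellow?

Cross: WwYy × Wwyy — consider each gene separately:
W gene: Ww × Ww → 1 WW, 2 Ww, 1 ww → 3 W_ : 1 ww (out of 4)
Y gene: Yy × yy → 2 Yy, 2 yy → 2 Y_ : 2 yy (out of 4)
Genotype classes (out of 4 × 4 = 16): W_Y_ = 3×2 = 6; W_yy = 3×2 = 6; wwY_ = 1×2 = 2; wwyy = 1×2 = 2
Apply the phenotype rules: W_Y_ (6) + W_yy (6) → white; wwY_ (2) → yellow; wwyy (2) → green
Phenotype counts (out of 16): 12 white, 2 yellow, 2 green
yellow: 2 out of 16 → fraction 1/8
Expected count = 1/8 × 608 = 76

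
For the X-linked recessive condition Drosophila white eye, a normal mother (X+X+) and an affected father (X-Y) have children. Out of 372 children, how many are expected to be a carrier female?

Cross: X+X+ × X-Y
Offspring: 2 X+X-, 2 X+Y
Probability of a carrier female: 2/4 = 1/2
Expected count = 1/2 × 372 = 186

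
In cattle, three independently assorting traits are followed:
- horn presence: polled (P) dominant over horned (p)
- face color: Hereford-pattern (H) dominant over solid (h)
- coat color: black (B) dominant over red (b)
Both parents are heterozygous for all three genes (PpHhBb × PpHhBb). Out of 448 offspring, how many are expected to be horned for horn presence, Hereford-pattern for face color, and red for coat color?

Trihybrid cross: PpHhBb × PpHhBb
Each trait segregates independently with a 3:1 phenotypic ratio, so each gene contributes 3/4 (dominant) or 1/4 (recessive).
Target: horned (horn presence), Hereford-pattern (face color), red (coat color)
Probability = product of independent per-trait probabilities
= 1/4 × 3/4 × 1/4 = 3/64
Expected count = 3/64 × 448 = 21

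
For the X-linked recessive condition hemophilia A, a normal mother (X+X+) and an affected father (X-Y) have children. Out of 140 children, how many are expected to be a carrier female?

Cross: X+X+ × X-Y
Offspring: 2 X+X-, 2 X+Y
Probability of a carrier female: 2/4 = 1/2
Expected count = 1/2 × 140 = 70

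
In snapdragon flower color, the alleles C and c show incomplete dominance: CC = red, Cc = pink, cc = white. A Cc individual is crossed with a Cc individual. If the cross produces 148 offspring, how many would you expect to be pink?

Punnett square for Cc × Cc:
Offspring genotypes: 1 CC, 2 Cc, 1 cc
Phenotype counts: 1 red, 2 pink, 1 white
pink: 2 out of 4 → fraction 1/2
Expected count = 1/2 × 148 = 74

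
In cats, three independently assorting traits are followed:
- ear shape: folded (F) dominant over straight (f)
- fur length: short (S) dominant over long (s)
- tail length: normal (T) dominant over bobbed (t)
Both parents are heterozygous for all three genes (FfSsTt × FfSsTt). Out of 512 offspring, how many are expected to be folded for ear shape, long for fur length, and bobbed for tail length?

Trihybrid cross: FfSsTt × FfSsTt
Each trait segregates independently with a 3:1 phenotypic ratio, so each gene contributes 3/4 (dominant) or 1/4 (recessive).
Target: folded (ear shape), long (fur length), bobbed (tail length)
Probability = product of independent per-trait probabilities
= 3/4 × 1/4 × 1/4 = 3/64
Expected count = 3/64 × 512 = 24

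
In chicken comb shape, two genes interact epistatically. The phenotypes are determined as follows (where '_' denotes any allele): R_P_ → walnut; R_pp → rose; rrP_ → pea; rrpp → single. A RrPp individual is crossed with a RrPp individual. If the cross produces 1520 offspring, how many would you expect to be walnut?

Cross: RrPp × RrPp — consider each gene separately:
R gene: Rr × Rr → 1 RR, 2 Rr, 1 rr → 3 R_ : 1 rr (out of 4)
P gene: Pp × Pp → 1 PP, 2 Pp, 1 pp → 3 P_ : 1 pp (out of 4)
Genotype classes (out of 4 × 4 = 16): R_P_ = 3×3 = 9; R_pp = 3×1 = 3; rrP_ = 1×3 = 3; rrpp = 1×1 = 1
Apply the phenotype rules: R_P_ (9) → walnut; R_pp (3) → rose; rrP_ (3) → pea; rrpp (1) → single
Phenotype counts (out of 16): 9 walnut, 3 rose, 3 pea, 1 single
walnut: 9 out of 16 → fraction 9/16
Expected count = 9/16 × 1520 = 855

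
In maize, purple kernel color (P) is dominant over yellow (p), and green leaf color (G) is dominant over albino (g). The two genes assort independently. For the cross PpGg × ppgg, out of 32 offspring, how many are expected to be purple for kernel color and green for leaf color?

Dihybrid cross PpGg × ppgg — consider each gene separately:
kernel color: Pp × pp → 2 Pp, 2 pp → 2 P_ : 2 pp (out of 4)
leaf color: Gg × gg → 2 Gg, 2 gg → 2 G_ : 2 gg (out of 4)
Looking for: purple (P_) and green (G_)
P(purple) = 2/4, P(green) = 2/4
P(both) = 2/4 × 2/4 = 4/16 = 1/4
Expected count = 1/4 × 32 = 8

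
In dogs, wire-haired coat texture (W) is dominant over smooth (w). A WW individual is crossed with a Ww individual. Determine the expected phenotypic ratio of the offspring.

Punnett square for WW × Ww:
Offspring genotypes: 2 WW, 2 Ww
wire-haired: 4, smooth: 0
Ratio: all wire-haired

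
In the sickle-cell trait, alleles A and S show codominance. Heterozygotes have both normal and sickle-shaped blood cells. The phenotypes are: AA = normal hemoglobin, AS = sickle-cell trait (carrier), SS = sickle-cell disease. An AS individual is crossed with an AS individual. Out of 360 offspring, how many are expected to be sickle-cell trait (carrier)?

Punnett square for AS × AS:
Offspring genotypes: 1 AA, 2 AS, 1 SS
Phenotype counts: 1 normal hemoglobin, 2 sickle-cell trait (carrier), 1 sickle-cell disease
sickle-cell trait (carrier): 2 out of 4 → fraction 1/2
Expected count = 1/2 × 360 = 180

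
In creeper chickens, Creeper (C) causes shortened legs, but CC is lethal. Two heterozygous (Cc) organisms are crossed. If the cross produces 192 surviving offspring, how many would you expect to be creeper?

Cross: Cc × Cc
Punnett square offspring (before lethality): 1 CC, 2 Cc, 1 cc
The CC genotype is lethal (embryos die); surviving offspring: 2 Cc, 1 cc
creeper: 2 out of 3 → fraction 2/3
Expected count = 2/3 × 192 = 128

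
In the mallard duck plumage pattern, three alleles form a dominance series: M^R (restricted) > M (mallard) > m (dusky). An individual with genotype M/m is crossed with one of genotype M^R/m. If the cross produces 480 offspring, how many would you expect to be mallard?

Cross: M/m × M^R/m
Allele dominance: M^R > M > m
Offspring genotypes: 1 M^R/M, 1 M/m, 1 M^R/m, 1 m/m
Phenotype counts: 2 restricted, 1 mallard, 1 dusky
mallard: 1 out of 4 → fraction 1/4
Expected count = 1/4 × 480 = 120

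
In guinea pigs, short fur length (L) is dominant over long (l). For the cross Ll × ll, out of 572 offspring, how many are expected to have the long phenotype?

Punnett square for Ll × ll:
Offspring genotypes: 2 Ll, 2 ll
Total offspring: 4
Count with target: 2
Probability: 2/4 = 1/2
Expected count = 1/2 × 572 = 286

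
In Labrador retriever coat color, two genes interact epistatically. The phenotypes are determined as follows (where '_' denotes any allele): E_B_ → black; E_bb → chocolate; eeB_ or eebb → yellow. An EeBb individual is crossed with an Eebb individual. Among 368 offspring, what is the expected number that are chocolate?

Cross: EeBb × Eebb — consider each gene separately:
E gene: Ee × Ee → 1 EE, 2 Ee, 1 ee → 3 E_ : 1 ee (out of 4)
B gene: Bb × bb → 2 Bb, 2 bb → 2 B_ : 2 bb (out of 4)
Genotype classes (out of 4 × 4 = 16): E_B_ = 3×2 = 6; E_bb = 3×2 = 6; eeB_ = 1×2 = 2; eebb = 1×2 = 2
Apply the phenotype rules: E_B_ (6) → black; E_bb (6) → chocolate; eeB_ (2) + eebb (2) → yellow
Phenotype counts (out of 16): 6 black, 6 chocolate, 4 yellow
chocolate: 6 out of 16 → fraction 3/8
Expected count = 3/8 × 368 = 138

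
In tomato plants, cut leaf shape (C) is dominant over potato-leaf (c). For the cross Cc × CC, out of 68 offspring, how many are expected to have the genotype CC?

Punnett square for Cc × CC:
Offspring genotypes: 2 CC, 2 Cc
Total offspring: 4
Count with target: 2
Probability: 2/4 = 1/2
Expected count = 1/2 × 68 = 34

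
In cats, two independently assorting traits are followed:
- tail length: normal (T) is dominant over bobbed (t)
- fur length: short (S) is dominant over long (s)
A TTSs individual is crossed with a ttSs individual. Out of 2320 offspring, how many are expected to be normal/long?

Dihybrid cross TTSs × ttSs — consider each gene separately:
tail length: TT × tt → 4 Tt → 4 T_ (out of 4)
fur length: Ss × Ss → 1 SS, 2 Ss, 1 ss → 3 S_ : 1 ss (out of 4)
Combine (counts out of 4 × 4 = 16): normal/short (T_S_) = 4×3 = 12; normal/long (T_ss) = 4×1 = 4
Phenotype counts (out of 16): 12 normal/short, 4 normal/long
normal/long: 4 out of 16 → fraction 1/4
Expected count = 1/4 × 2320 = 580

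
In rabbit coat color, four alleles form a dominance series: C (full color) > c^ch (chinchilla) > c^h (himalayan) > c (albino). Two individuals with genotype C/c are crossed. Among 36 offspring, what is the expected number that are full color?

Cross: C/c × C/c
Allele dominance: C > c^ch > c^h > c
Offspring genotypes: 1 C/C, 2 C/c, 1 c/c
Phenotype counts: 3 full color, 1 albino
full color: 3 out of 4 → fraction 3/4
Expected count = 3/4 × 36 = 27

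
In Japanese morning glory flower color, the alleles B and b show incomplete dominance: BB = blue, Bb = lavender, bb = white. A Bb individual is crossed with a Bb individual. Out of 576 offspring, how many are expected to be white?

Punnett square for Bb × Bb:
Offspring genotypes: 1 BB, 2 Bb, 1 bb
Phenotype counts: 1 blue, 2 lavender, 1 white
white: 1 out of 4 → fraction 1/4
Expected count = 1/4 × 576 = 144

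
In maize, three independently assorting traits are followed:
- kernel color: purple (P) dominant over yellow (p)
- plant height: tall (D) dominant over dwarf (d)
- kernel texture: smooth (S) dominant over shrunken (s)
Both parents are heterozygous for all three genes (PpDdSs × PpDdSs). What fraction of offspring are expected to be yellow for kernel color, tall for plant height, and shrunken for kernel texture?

Trihybrid cross: PpDdSs × PpDdSs
Each trait segregates independently with a 3:1 phenotypic ratio, so each gene contributes 3/4 (dominant) or 1/4 (recessive).
Target: yellow (kernel color), tall (plant height), shrunken (kernel texture)
Probability = product of independent per-trait probabilities
= 1/4 × 3/4 × 1/4 = 3/64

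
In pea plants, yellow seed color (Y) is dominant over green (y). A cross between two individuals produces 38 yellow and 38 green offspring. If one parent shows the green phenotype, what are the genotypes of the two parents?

Observed offspring: 38 yellow, 38 green
The observed ratio simplifies to 1:1. One parent shows green, so its genotype must be yy. A 1:1 offspring split requires the other parent to be heterozygous (Yy).
Parent genotypes: yy × Yy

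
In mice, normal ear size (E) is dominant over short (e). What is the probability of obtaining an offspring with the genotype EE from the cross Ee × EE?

Punnett square for Ee × EE:
Offspring genotypes: 2 EE, 2 Ee
Total offspring: 4
Count with target: 2
Probability: 2/4 = 1/2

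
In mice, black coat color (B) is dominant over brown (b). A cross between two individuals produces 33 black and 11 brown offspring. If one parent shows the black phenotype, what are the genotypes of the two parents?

Observed offspring: 33 black, 11 brown
The observed ratio simplifies to 3:1. Brown (bb) offspring appear, so each parent must contribute one b allele. The parent stated to show black carries B, so it is Bb. The other parent is then either Bb or bb: Bb × bb would give a 1:1 split, whereas Bb × Bb gives 3:1 — matching the data. So both parents are heterozygous (Bb × Bb).
Parent genotypes: Bb × Bb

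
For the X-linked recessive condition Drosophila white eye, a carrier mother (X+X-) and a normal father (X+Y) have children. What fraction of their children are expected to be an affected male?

Cross: X+X- × X+Y
Offspring: 1 X+X+, 1 X+Y, 1 X+X-, 1 X-Y
Probability of an affected male: 1/4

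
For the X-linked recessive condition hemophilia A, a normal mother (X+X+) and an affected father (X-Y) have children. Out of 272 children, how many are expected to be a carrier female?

Cross: X+X+ × X-Y
Offspring: 2 X+X-, 2 X+Y
Probability of a carrier female: 2/4 = 1/2
Expected count = 1/2 × 272 = 136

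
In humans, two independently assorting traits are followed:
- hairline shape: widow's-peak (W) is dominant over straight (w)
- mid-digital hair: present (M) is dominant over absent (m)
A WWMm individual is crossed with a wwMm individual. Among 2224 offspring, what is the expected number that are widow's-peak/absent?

Dihybrid cross WWMm × wwMm — consider each gene separately:
hairline shape: WW × ww → 4 Ww → 4 W_ (out of 4)
mid-digital hair: Mm × Mm → 1 MM, 2 Mm, 1 mm → 3 M_ : 1 mm (out of 4)
Combine (counts out of 4 × 4 = 16): widow's-peak/present (W_M_) = 4×3 = 12; widow's-peak/absent (W_mm) = 4×1 = 4
Phenotype counts (out of 16): 12 widow's-peak/present, 4 widow's-peak/absent
widow's-peak/absent: 4 out of 16 → fraction 1/4
Expected count = 1/4 × 2224 = 556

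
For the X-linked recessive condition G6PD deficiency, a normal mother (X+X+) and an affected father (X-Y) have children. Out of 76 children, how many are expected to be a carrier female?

Cross: X+X+ × X-Y
Offspring: 2 X+X-, 2 X+Y
Probability of a carrier female: 2/4 = 1/2
Expected count = 1/2 × 76 = 38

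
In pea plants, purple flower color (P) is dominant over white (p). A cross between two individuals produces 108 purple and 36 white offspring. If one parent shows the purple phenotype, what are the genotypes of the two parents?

Observed offspring: 108 purple, 36 white
The observed ratio simplifies to 3:1. White (pp) offspring appear, so each parent must contribute one p allele. The parent stated to show purple carries P, so it is Pp. The other parent is then either Pp or pp: Pp × pp would give a 1:1 split, whereas Pp × Pp gives 3:1 — matching the data. So both parents are heterozygous (Pp × Pp).
Parent genotypes: Pp × Pp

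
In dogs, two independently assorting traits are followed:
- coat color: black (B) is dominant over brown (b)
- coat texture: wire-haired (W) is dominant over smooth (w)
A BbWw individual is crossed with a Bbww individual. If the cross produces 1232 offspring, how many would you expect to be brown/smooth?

Dihybrid cross BbWw × Bbww — consider each gene separately:
coat color: Bb × Bb → 1 BB, 2 Bb, 1 bb → 3 B_ : 1 bb (out of 4)
coat texture: Ww × ww → 2 Ww, 2 ww → 2 W_ : 2 ww (out of 4)
Combine (counts out of 4 × 4 = 16): black/wire-haired (B_W_) = 3×2 = 6; black/smooth (B_ww) = 3×2 = 6; brown/wire-haired (bbW_) = 1×2 = 2; brown/smooth (bbww) = 1×2 = 2
Phenotype counts (out of 16): 6 black/wire-haired, 6 black/smooth, 2 brown/wire-haired, 2 brown/smooth
brown/smooth: 2 out of 16 → fraction 1/8
Expected count = 1/8 × 1232 = 154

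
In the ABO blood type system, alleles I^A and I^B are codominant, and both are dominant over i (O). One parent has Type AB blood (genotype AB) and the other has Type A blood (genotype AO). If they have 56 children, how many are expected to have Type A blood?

Cross: AB × AO
Possible offspring genotypes: 1 AA, 1 AO, 1 AB, 1 BO
Blood type counts: 2 Type A, 1 Type AB, 1 Type B
Probability of Type A: 2/4 = 1/2
Expected count = 1/2 × 56 = 28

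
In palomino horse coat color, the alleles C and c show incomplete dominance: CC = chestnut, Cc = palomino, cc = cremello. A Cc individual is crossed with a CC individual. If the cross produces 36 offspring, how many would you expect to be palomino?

Punnett square for Cc × CC:
Offspring genotypes: 2 CC, 2 Cc
Phenotype counts: 2 chestnut, 2 palomino
palomino: 2 out of 4 → fraction 1/2
Expected count = 1/2 × 36 = 18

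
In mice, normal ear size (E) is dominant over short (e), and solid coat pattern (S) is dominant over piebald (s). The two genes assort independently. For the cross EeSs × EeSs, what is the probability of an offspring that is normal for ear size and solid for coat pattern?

Dihybrid cross EeSs × EeSs — consider each gene separately:
ear size: Ee × Ee → 1 EE, 2 Ee, 1 ee → 3 E_ : 1 ee (out of 4)
coat pattern: Ss × Ss → 1 SS, 2 Ss, 1 ss → 3 S_ : 1 ss (out of 4)
Looking for: normal (E_) and solid (S_)
P(normal) = 3/4, P(solid) = 3/4
P(both) = 3/4 × 3/4 = 9/16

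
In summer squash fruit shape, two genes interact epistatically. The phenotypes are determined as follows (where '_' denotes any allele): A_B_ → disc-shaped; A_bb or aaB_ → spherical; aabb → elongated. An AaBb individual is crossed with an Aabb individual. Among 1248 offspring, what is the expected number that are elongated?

Cross: AaBb × Aabb — consider each gene separately:
A gene: Aa × Aa → 1 AA, 2 Aa, 1 aa → 3 A_ : 1 aa (out of 4)
B gene: Bb × bb → 2 Bb, 2 bb → 2 B_ : 2 bb (out of 4)
Genotype classes (out of 4 × 4 = 16): A_B_ = 3×2 = 6; A_bb = 3×2 = 6; aaB_ = 1×2 = 2; aabb = 1×2 = 2
Apply the phenotype rules: A_B_ (6) → disc-shaped; A_bb (6) + aaB_ (2) → spherical; aabb (2) → elongated
Phenotype counts (out of 16): 6 disc-shaped, 8 spherical, 2 elongated
elongated: 2 out of 16 → fraction 1/8
Expected count = 1/8 × 1248 = 156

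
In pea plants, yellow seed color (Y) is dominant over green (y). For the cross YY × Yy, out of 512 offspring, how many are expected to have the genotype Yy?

Punnett square for YY × Yy:
Offspring genotypes: 2 YY, 2 Yy
Total offspring: 4
Count with target: 2
Probability: 2/4 = 1/2
Expected count = 1/2 × 512 = 256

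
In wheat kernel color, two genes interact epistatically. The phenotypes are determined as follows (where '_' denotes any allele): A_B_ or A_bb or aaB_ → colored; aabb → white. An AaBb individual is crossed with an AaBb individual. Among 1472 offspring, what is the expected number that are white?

Cross: AaBb × AaBb — consider each gene separately:
A gene: Aa × Aa → 1 AA, 2 Aa, 1 aa → 3 A_ : 1 aa (out of 4)
B gene: Bb × Bb → 1 BB, 2 Bb, 1 bb → 3 B_ : 1 bb (out of 4)
Genotype classes (out of 4 × 4 = 16): A_B_ = 3×3 = 9; A_bb = 3×1 = 3; aaB_ = 1×3 = 3; aabb = 1×1 = 1
Apply the phenotype rules: A_B_ (9) + A_bb (3) + aaB_ (3) → colored; aabb (1) → white
Phenotype counts (out of 16): 15 colored, 1 white
white: 1 out of 16 → fraction 1/16
Expected count = 1/16 × 1472 = 92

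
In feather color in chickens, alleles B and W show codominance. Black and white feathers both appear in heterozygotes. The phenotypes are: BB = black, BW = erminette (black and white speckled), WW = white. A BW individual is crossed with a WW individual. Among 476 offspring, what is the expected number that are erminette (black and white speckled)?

Punnett square for BW × WW:
Offspring genotypes: 2 BW, 2 WW
Phenotype counts: 2 erminette (black and white speckled), 2 white
erminette (black and white speckled): 2 out of 4 → fraction 1/2
Expected count = 1/2 × 476 = 238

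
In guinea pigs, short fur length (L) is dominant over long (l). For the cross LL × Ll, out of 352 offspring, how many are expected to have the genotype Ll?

Punnett square for LL × Ll:
Offspring genotypes: 2 LL, 2 Ll
Total offspring: 4
Count with target: 2
Probability: 2/4 = 1/2
Expected count = 1/2 × 352 = 176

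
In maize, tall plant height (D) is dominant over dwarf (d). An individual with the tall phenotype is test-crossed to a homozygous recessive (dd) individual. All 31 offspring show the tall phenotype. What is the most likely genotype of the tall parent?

Test cross: ? × dd
All offspring are tall.
If the unknown parent were heterozygous (Dd), about half of 31 offspring would be dwarf; none are. The unknown parent is most likely homozygous dominant (DD).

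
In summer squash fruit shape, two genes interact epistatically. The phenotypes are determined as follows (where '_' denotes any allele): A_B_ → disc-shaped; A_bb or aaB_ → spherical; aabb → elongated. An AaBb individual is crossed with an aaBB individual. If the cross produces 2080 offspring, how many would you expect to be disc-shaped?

Cross: AaBb × aaBB — consider each gene separately:
A gene: Aa × aa → 2 Aa, 2 aa → 2 A_ : 2 aa (out of 4)
B gene: Bb × BB → 2 BB, 2 Bb → 4 B_ (out of 4)
Genotype classes (out of 4 × 4 = 16): A_B_ = 2×4 = 8; aaB_ = 2×4 = 8
Apply the phenotype rules: A_B_ (8) → disc-shaped; aaB_ (8) → spherical
Phenotype counts (out of 16): 8 disc-shaped, 8 spherical
disc-shaped: 8 out of 16 → fraction 1/2
Expected count = 1/2 × 2080 = 1040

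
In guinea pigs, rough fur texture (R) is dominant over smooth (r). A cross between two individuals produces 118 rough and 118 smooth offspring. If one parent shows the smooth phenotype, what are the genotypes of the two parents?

Observed offspring: 118 rough, 118 smooth
The observed ratio simplifies to 1:1. One parent shows smooth, so its genotype must be rr. A 1:1 offspring split requires the other parent to be heterozygous (Rr).
Parent genotypes: rr × Rr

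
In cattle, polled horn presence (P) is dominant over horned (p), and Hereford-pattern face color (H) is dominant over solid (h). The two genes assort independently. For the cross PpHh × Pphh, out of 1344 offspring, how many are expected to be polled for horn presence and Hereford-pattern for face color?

Dihybrid cross PpHh × Pphh — consider each gene separately:
horn presence: Pp × Pp → 1 PP, 2 Pp, 1 pp → 3 P_ : 1 pp (out of 4)
face color: Hh × hh → 2 Hh, 2 hh → 2 H_ : 2 hh (out of 4)
Looking for: polled (P_) and Hereford-pattern (H_)
P(polled) = 3/4, P(Hereford-pattern) = 2/4
P(both) = 3/4 × 2/4 = 6/16 = 3/8
Expected count = 3/8 × 1344 = 504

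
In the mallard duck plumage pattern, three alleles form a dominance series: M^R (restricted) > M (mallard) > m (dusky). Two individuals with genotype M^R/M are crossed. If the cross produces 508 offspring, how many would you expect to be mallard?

Cross: M^R/M × M^R/M
Allele dominance: M^R > M > m
Offspring genotypes: 1 M^R/M^R, 2 M^R/M, 1 M/M
Phenotype counts: 3 restricted, 1 mallard
mallard: 1 out of 4 → fraction 1/4
Expected count = 1/4 × 508 = 127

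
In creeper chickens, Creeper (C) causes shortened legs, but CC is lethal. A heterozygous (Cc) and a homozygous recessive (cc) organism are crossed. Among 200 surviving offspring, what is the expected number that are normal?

Cross: Cc × cc
Punnett square offspring (before lethality): 2 Cc, 2 cc
No CC offspring are produced in this cross.
normal: 2 out of 4 → fraction 1/2
Expected count = 1/2 × 200 = 100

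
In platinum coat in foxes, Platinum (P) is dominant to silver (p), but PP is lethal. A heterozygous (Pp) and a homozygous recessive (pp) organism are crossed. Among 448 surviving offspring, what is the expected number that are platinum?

Cross: Pp × pp
Punnett square offspring (before lethality): 2 Pp, 2 pp
No PP offspring are produced in this cross.
platinum: 2 out of 4 → fraction 1/2
Expected count = 1/2 × 448 = 224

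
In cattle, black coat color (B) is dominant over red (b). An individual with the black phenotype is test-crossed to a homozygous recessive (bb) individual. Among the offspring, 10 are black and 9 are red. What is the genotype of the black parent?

Test cross: ? × bb
Offspring: 10 black, 9 red — approximately 1:1.
A 1:1 ratio in a test cross indicates the unknown parent is heterozygous (Bb).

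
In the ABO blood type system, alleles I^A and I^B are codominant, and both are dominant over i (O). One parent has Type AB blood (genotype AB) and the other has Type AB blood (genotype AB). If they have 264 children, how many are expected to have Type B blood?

Cross: AB × AB
Possible offspring genotypes: 1 AA, 2 AB, 1 BB
Blood type counts: 1 Type A, 2 Type AB, 1 Type B
Probability of Type B: 1/4
Expected count = 1/4 × 264 = 66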